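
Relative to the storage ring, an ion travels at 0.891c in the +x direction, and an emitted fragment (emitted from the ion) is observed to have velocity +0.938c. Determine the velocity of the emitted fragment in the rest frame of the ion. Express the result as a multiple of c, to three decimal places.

Invert the composition law: u' = (u − v)/(1 − uv/c²).
u' = (0.938 − 0.891) / (1 − (0.938)(0.891)) = 0.0470/0.1642 = 0.2862.

+0.286c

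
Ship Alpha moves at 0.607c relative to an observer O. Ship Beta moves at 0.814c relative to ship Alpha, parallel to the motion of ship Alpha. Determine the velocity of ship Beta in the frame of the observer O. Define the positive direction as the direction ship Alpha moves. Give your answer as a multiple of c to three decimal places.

With v = 0.607 and u' = 0.814 (in units of c),
u = (u' + v)/(1 + u'v/c²):
u = (0.814 + 0.607) / (1 + 0.814·0.607) = 1.4210/1.4941 = 0.9511
(Galilean addition would give +1.421c, exceeding c.)

0.951c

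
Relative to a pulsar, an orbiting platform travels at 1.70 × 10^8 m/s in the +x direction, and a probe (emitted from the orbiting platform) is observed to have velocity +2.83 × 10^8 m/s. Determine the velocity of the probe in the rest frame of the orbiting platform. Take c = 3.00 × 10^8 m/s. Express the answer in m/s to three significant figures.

+2.43 × 10^8 m/s

v = 0.567c, u = 0.943c.
Invert the composition law: u' = (u − v)/(1 − uv/c²).
u' = (0.943 − 0.567) / (1 − (0.943)(0.567)) = 0.3767/0.4654 = 0.8093.
u' = 0.8093 × 3.00 × 10^8 m/s.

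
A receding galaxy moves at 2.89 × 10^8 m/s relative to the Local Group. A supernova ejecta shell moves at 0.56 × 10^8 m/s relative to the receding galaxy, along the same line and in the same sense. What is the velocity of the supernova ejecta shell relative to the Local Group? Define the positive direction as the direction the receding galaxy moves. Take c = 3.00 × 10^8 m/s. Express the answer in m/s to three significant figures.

2.92 × 10^8 m/s

In units of c (dividing by 3.00 × 10^8 m/s): v = 0.963, u' = 0.187.
u = (u' + v)/(1 + u'v/c²):
u = (0.187 + 0.963) / (1 + 0.187·0.963) = 1.1500/1.1798 = 0.9747
(Galilean addition would give +1.150c, exceeding c.)
Converting back: u = 0.9747 × 3.00 × 10^8 m/s.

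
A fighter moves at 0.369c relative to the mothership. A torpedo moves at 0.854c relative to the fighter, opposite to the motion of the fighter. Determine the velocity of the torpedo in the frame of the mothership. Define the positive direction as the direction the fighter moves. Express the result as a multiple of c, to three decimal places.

With v = 0.369 and u' = -0.854 (in units of c),
u = (u' + v)/(1 + u'v/c²):
u = (-0.854 + 0.369) / (1 + (-0.854)·0.369) = -0.4850/0.6849 = -0.7082
(Galilean addition would give -0.485c.)

-0.708c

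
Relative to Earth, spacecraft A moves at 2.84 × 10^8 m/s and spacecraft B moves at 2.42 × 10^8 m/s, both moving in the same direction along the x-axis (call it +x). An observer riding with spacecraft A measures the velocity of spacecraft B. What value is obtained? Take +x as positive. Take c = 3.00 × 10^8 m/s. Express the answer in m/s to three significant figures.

β_A = 0.947, β_B = 0.807 (dividing each by c = 3.00 × 10^8 m/s).
Transform to A's frame with the inverse velocity-addition law: u' = (u − v)/(1 − uv/c²), taking u = β_B and v = β_A.
u' = (0.807 − 0.947) / (1 − (0.947)(0.807)) = -0.1400/0.2364 = -0.5923.
u' = -0.5923 × 3.00 × 10^8 m/s.

-1.78 × 10^8 m/s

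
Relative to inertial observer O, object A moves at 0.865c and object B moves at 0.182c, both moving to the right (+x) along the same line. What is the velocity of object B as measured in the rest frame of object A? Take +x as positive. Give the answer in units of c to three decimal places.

β_A = 0.865, β_B = 0.182.
Transform to A's frame with the inverse velocity-addition law: u' = (u − v)/(1 − uv/c²), taking u = β_B and v = β_A.
u' = (0.182 − 0.865) / (1 − (0.865)(0.182)) = -0.6830/0.8426 = -0.8106.

-0.811c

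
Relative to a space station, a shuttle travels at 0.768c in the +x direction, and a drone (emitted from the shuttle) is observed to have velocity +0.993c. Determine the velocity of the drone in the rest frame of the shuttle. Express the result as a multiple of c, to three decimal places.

+0.948c

Invert the composition law: u' = (u − v)/(1 − uv/c²).
u' = (0.993 − 0.768) / (1 − (0.993)(0.768)) = 0.2250/0.2374 = 0.9479.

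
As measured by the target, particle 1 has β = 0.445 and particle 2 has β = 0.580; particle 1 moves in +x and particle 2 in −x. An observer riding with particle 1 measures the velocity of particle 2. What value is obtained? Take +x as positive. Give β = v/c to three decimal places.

β = -0.815

β_A = 0.445, β_B = -0.580.
Transform to A's frame with the inverse velocity-addition law: u' = (u − v)/(1 − uv/c²), taking u = β_B and v = β_A.
u' = (-0.580 − 0.445) / (1 − (0.445)(-0.580)) = -1.0250/1.2581 = -0.8147.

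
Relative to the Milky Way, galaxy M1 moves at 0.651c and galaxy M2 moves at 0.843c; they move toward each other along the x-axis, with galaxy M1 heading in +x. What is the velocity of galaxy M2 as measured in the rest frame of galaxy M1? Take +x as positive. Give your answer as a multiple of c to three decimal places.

β_A = 0.651, β_B = -0.843.
Transform to A's frame with the inverse velocity-addition law: u' = (u − v)/(1 − uv/c²), taking u = β_B and v = β_A.
u' = (-0.843 − 0.651) / (1 − (0.651)(-0.843)) = -1.4940/1.5488 = -0.9646.

-0.965c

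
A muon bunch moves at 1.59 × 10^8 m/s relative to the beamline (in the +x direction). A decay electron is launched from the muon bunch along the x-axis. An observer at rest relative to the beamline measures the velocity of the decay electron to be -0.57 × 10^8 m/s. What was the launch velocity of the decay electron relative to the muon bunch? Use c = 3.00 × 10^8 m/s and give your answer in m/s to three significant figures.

-1.96 × 10^8 m/s

v = 0.530c, u = -0.190c.
Invert the composition law: u' = (u − v)/(1 − uv/c²).
u' = (-0.190 − 0.530) / (1 − (-0.190)(0.530)) = -0.7200/1.1007 = -0.6541.
u' = -0.6541 × 3.00 × 10^8 m/s.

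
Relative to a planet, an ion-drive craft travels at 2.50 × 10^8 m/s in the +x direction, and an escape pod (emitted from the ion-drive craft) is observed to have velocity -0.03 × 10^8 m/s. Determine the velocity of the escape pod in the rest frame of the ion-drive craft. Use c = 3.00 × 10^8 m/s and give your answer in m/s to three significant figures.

v = 0.833c, u = -0.010c.
Invert the composition law: u' = (u − v)/(1 − uv/c²).
u' = (-0.010 − 0.833) / (1 − (-0.010)(0.833)) = -0.8433/1.0083 = -0.8364.
u' = -0.8364 × 3.00 × 10^8 m/s.

-2.51 × 10^8 m/s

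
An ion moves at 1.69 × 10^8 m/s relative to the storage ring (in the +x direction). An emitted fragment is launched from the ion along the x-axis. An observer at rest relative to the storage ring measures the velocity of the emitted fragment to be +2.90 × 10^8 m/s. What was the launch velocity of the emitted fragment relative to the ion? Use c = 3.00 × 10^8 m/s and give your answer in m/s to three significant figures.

+2.66 × 10^8 m/s

v = 0.563c, u = 0.967c.
Invert the composition law: u' = (u − v)/(1 − uv/c²).
u' = (0.967 − 0.563) / (1 − (0.967)(0.563)) = 0.4033/0.4554 = 0.8856.
u' = 0.8856 × 3.00 × 10^8 m/s.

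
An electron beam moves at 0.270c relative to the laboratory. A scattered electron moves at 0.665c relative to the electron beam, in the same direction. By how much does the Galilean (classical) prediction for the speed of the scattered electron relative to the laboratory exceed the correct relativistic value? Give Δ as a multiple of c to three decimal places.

Galilean: u_cl = 0.665 + 0.270 = 0.9350.
Relativistic: u_rel = (0.665 + 0.270) / (1 + 0.665·0.270) = 0.9350/1.1796 = 0.7927.
Δ = 0.9350 − 0.7927 = 0.1423.

Δ = 0.142c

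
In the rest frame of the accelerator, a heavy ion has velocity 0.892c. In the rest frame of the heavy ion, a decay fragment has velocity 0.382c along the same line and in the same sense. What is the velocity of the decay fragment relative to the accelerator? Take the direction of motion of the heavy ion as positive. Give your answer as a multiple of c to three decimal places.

With v = 0.892 and u' = 0.382 (in units of c),
u = (u' + v)/(1 + u'v/c²):
u = (0.382 + 0.892) / (1 + 0.382·0.892) = 1.2740/1.3407 = 0.9502

0.950c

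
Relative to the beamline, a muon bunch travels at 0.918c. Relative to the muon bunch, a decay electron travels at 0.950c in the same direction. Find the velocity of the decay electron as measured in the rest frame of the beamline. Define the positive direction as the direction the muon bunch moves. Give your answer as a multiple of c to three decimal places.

With v = 0.918 and u' = 0.950 (in units of c),
u = (u' + v)/(1 + u'v/c²):
u = (0.950 + 0.918) / (1 + 0.950·0.918) = 1.8680/1.8721 = 0.9978

0.998c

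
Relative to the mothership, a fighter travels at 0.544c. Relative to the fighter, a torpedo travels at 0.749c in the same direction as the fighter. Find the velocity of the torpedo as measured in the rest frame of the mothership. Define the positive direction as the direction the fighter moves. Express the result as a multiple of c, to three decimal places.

With v = 0.544 and u' = 0.749 (in units of c),
u = (u' + v)/(1 + u'v/c²):
u = (0.749 + 0.544) / (1 + 0.749·0.544) = 1.2930/1.4075 = 0.9187

0.919c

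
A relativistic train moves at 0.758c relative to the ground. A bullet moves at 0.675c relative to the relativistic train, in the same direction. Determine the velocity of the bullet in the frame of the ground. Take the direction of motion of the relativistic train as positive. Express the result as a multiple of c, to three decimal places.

With v = 0.758 and u' = 0.675 (in units of c),
u = (u' + v)/(1 + u'v/c²):
u = (0.675 + 0.758) / (1 + 0.675·0.758) = 1.4330/1.5116 = 0.9480

0.948c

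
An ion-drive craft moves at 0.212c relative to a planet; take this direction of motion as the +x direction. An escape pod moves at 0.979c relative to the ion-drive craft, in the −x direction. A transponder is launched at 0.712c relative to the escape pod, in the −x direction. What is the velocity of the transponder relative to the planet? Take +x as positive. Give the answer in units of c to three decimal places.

-0.995c

Apply u = (u' + v)/(1 + u'v/c²) successively, working outward toward the planet.
Start: velocity of the ion-drive craft relative to the planet = 0.2120c.
Compose with the escape pod (u' = -0.979 in the ion-drive craft frame): u_1 = (-0.979 + 0.212) / (1 + (-0.979)·0.212) = -0.7670/0.7925 = -0.9679.
Compose with the transponder (u' = -0.712 in the escape pod frame): u_2 = (-0.712 + (-0.968)) / (1 + (-0.712)·(-0.968)) = -1.6799/1.6891 = -0.9945.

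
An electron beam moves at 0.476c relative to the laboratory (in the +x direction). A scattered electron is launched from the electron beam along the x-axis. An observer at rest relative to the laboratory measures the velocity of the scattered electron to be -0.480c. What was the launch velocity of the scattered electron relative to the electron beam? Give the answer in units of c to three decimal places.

Invert the composition law: u' = (u − v)/(1 − uv/c²).
u' = (-0.480 − 0.476) / (1 − (-0.480)(0.476)) = -0.9560/1.2285 = -0.7782.

-0.778c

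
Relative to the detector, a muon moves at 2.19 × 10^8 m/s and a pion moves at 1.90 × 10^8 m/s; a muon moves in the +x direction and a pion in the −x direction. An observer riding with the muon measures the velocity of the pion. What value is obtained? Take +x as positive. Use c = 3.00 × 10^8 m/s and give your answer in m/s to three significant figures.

-2.80 × 10^8 m/s

β_A = 0.730, β_B = -0.633 (dividing each by c = 3.00 × 10^8 m/s).
Transform to A's frame with the inverse velocity-addition law: u' = (u − v)/(1 − uv/c²), taking u = β_B and v = β_A.
u' = (-0.633 − 0.730) / (1 − (0.730)(-0.633)) = -1.3633/1.4623 = -0.9323.
u' = -0.9323 × 3.00 × 10^8 m/s.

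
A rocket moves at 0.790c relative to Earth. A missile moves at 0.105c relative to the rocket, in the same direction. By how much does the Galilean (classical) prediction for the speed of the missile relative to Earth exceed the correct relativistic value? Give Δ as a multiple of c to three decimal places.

Galilean: u_cl = 0.105 + 0.790 = 0.8950.
Relativistic: u_rel = (0.105 + 0.790) / (1 + 0.105·0.790) = 0.8950/1.0830 = 0.8264.
Δ = 0.8950 − 0.8264 = 0.0686.

Δ = 0.069c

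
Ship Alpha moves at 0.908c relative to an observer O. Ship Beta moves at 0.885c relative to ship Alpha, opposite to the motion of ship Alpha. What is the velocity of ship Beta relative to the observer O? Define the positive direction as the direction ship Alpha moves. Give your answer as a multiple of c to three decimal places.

With v = 0.908 and u' = -0.885 (in units of c),
u = (u' + v)/(1 + u'v/c²):
u = (-0.885 + 0.908) / (1 + (-0.885)·0.908) = 0.0230/0.1964 = 0.1171

+0.117c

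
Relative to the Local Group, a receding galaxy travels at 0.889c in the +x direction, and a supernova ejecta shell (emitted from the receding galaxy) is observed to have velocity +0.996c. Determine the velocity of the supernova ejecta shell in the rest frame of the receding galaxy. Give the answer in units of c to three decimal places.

+0.934c

Invert the composition law: u' = (u − v)/(1 − uv/c²).
u' = (0.996 − 0.889) / (1 − (0.996)(0.889)) = 0.1070/0.1146 = 0.9340.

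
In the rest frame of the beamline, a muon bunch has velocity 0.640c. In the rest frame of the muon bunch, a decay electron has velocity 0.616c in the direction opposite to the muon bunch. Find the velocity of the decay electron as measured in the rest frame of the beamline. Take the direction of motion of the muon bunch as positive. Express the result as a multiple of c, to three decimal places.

With v = 0.640 and u' = -0.616 (in units of c),
u = (u' + v)/(1 + u'v/c²):
u = (-0.616 + 0.640) / (1 + (-0.616)·0.640) = 0.0240/0.6058 = 0.0396
(Galilean addition would give +0.024c.)

+0.040c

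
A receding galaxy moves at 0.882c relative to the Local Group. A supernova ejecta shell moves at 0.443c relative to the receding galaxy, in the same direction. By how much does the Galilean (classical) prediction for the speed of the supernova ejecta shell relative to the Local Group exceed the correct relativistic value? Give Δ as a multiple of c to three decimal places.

Δ = 0.372c

Galilean: u_cl = 0.443 + 0.882 = 1.3250.
Relativistic: u_rel = (0.443 + 0.882) / (1 + 0.443·0.882) = 1.3250/1.3907 = 0.9527.
Δ = 1.3250 − 0.9527 = 0.3723.
(The classical prediction exceeds c; the relativistic result does not.)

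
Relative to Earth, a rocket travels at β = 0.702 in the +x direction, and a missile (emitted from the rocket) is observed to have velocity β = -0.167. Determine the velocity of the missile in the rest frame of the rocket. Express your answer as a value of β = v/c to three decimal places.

Invert the composition law: u' = (u − v)/(1 − uv/c²).
u' = (-0.167 − 0.702) / (1 − (-0.167)(0.702)) = -0.8690/1.1172 = -0.7778.

β = -0.778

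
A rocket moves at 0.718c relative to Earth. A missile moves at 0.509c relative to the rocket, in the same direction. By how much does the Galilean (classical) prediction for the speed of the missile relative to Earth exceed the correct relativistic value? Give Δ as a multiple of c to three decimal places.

Δ = 0.328c

Galilean: u_cl = 0.509 + 0.718 = 1.2270.
Relativistic: u_rel = (0.509 + 0.718) / (1 + 0.509·0.718) = 1.2270/1.3655 = 0.8986.
Δ = 1.2270 − 0.8986 = 0.3284.
(The classical prediction exceeds c; the relativistic result does not.)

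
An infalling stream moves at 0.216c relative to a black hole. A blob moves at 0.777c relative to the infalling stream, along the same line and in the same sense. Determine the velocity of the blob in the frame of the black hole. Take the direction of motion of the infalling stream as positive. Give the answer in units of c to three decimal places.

0.850c

With v = 0.216 and u' = 0.777 (in units of c),
u = (u' + v)/(1 + u'v/c²):
u = (0.777 + 0.216) / (1 + 0.777·0.216) = 0.9930/1.1678 = 0.8503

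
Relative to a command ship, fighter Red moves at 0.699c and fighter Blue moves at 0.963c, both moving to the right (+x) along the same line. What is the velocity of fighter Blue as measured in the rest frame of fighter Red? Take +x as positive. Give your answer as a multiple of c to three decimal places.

β_A = 0.699, β_B = 0.963.
Transform to A's frame with the inverse velocity-addition law: u' = (u − v)/(1 − uv/c²), taking u = β_B and v = β_A.
u' = (0.963 − 0.699) / (1 − (0.699)(0.963)) = 0.2640/0.3269 = 0.8077.

+0.808c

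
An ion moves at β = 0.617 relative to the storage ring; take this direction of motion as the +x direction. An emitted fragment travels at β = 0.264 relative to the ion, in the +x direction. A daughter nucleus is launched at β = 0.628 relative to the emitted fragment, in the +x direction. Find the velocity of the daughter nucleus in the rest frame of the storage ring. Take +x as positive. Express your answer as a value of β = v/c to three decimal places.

Apply u = (u' + v)/(1 + u'v/c²) successively, working outward toward the storage ring.
Start: velocity of the ion relative to the storage ring = 0.6170c.
Compose with the emitted fragment (u' = 0.264 in the ion frame): u_1 = (0.264 + 0.617) / (1 + 0.264·0.617) = 0.8810/1.1629 = 0.7576.
Compose with the daughter nucleus (u' = 0.628 in the emitted fragment frame): u_2 = (0.628 + 0.758) / (1 + 0.628·0.758) = 1.3856/1.4758 = 0.9389.

β = 0.939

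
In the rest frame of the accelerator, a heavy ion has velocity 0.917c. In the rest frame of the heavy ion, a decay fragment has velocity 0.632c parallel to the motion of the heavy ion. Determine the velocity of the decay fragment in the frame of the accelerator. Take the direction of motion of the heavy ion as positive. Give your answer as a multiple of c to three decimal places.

0.981c

With v = 0.917 and u' = 0.632 (in units of c),
u = (u' + v)/(1 + u'v/c²):
u = (0.632 + 0.917) / (1 + 0.632·0.917) = 1.5490/1.5795 = 0.9807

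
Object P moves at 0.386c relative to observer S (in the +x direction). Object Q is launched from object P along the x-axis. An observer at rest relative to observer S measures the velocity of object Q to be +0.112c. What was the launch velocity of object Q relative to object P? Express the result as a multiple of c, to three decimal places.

-0.286c

Invert the composition law: u' = (u − v)/(1 − uv/c²).
u' = (0.112 − 0.386) / (1 − (0.112)(0.386)) = -0.2740/0.9568 = -0.2864.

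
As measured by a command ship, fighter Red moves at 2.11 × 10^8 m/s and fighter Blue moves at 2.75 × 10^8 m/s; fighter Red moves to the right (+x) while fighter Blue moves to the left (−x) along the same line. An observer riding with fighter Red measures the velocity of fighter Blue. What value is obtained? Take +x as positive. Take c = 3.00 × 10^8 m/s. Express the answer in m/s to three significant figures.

-2.95 × 10^8 m/s

β_A = 0.703, β_B = -0.917 (dividing each by c = 3.00 × 10^8 m/s).
Transform to A's frame with the inverse velocity-addition law: u' = (u − v)/(1 − uv/c²), taking u = β_B and v = β_A.
u' = (-0.917 − 0.703) / (1 − (0.703)(-0.917)) = -1.6200/1.6447 = -0.9850.
u' = -0.9850 × 3.00 × 10^8 m/s.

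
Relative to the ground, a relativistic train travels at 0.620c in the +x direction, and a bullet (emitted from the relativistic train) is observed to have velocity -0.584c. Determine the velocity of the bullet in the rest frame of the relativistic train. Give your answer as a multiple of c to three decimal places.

Invert the composition law: u' = (u − v)/(1 − uv/c²).
u' = (-0.584 − 0.620) / (1 − (-0.584)(0.620)) = -1.2040/1.3621 = -0.8839.

-0.884c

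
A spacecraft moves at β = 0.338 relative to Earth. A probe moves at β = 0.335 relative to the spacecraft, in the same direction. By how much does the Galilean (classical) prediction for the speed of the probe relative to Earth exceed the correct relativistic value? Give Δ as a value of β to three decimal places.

Galilean: u_cl = 0.335 + 0.338 = 0.6730.
Relativistic: u_rel = (0.335 + 0.338) / (1 + 0.335·0.338) = 0.6730/1.1132 = 0.6045.
Δ = 0.6730 − 0.6045 = 0.0685.

Δ = 0.068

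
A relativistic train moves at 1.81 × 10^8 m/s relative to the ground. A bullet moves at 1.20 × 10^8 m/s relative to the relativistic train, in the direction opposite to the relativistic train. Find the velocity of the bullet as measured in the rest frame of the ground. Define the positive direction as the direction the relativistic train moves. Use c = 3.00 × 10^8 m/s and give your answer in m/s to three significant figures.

In units of c (dividing by 3.00 × 10^8 m/s): v = 0.603, u' = -0.400.
u = (u' + v)/(1 + u'v/c²):
u = (-0.400 + 0.603) / (1 + (-0.400)·0.603) = 0.2033/0.7587 = 0.2680
Converting back: u = 0.2680 × 3.00 × 10^8 m/s.

+8.04 × 10^7 m/s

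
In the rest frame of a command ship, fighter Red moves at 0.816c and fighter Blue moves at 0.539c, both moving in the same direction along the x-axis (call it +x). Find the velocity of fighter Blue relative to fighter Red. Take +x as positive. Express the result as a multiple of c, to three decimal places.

-0.494c

β_A = 0.816, β_B = 0.539.
Transform to A's frame with the inverse velocity-addition law: u' = (u − v)/(1 − uv/c²), taking u = β_B and v = β_A.
u' = (0.539 − 0.816) / (1 − (0.816)(0.539)) = -0.2770/0.5602 = -0.4945.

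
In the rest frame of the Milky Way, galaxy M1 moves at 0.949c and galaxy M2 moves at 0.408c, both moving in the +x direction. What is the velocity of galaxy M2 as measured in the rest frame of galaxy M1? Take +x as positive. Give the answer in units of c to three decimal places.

-0.883c

β_A = 0.949, β_B = 0.408.
Transform to A's frame with the inverse velocity-addition law: u' = (u − v)/(1 − uv/c²), taking u = β_B and v = β_A.
u' = (0.408 − 0.949) / (1 − (0.949)(0.408)) = -0.5410/0.6128 = -0.8828.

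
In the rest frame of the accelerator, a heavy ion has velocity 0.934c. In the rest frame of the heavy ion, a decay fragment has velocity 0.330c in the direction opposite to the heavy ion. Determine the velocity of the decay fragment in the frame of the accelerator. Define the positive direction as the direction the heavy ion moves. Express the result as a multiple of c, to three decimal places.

+0.873c

With v = 0.934 and u' = -0.330 (in units of c),
u = (u' + v)/(1 + u'v/c²):
u = (-0.330 + 0.934) / (1 + (-0.330)·0.934) = 0.6040/0.6918 = 0.8731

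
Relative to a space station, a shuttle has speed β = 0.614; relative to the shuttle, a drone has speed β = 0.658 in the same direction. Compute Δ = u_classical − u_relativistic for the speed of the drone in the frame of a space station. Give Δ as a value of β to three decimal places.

Δ = 0.366

Galilean: u_cl = 0.658 + 0.614 = 1.2720.
Relativistic: u_rel = (0.658 + 0.614) / (1 + 0.658·0.614) = 1.2720/1.4040 = 0.9060.
Δ = 1.2720 − 0.9060 = 0.3660.
(The classical prediction exceeds c; the relativistic result does not.)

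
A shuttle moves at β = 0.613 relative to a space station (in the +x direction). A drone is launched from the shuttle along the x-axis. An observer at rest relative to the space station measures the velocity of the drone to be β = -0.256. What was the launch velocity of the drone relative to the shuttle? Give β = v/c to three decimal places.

Invert the composition law: u' = (u − v)/(1 − uv/c²).
u' = (-0.256 − 0.613) / (1 − (-0.256)(0.613)) = -0.8690/1.1569 = -0.7511.

β = -0.751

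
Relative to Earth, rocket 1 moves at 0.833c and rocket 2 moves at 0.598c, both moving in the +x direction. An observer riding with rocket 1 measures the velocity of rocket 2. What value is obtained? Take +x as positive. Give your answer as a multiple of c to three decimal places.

-0.468c

β_A = 0.833, β_B = 0.598.
Transform to A's frame with the inverse velocity-addition law: u' = (u − v)/(1 − uv/c²), taking u = β_B and v = β_A.
u' = (0.598 − 0.833) / (1 − (0.833)(0.598)) = -0.2350/0.5019 = -0.4683.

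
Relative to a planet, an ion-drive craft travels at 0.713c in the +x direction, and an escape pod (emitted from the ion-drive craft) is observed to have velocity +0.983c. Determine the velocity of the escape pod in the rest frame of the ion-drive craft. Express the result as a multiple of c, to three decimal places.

+0.903c

Invert the composition law: u' = (u − v)/(1 − uv/c²).
u' = (0.983 − 0.713) / (1 − (0.983)(0.713)) = 0.2700/0.2991 = 0.9026.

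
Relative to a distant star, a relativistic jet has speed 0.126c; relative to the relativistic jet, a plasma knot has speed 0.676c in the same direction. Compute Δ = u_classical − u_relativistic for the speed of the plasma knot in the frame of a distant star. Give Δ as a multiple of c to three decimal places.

Galilean: u_cl = 0.676 + 0.126 = 0.8020.
Relativistic: u_rel = (0.676 + 0.126) / (1 + 0.676·0.126) = 0.8020/1.0852 = 0.7391.
Δ = 0.8020 − 0.7391 = 0.0629.

Δ = 0.063c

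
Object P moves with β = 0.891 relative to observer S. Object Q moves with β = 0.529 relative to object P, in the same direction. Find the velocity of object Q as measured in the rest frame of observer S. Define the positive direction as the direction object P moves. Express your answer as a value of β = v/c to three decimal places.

β = 0.965

With v = 0.891 and u' = 0.529 (in units of c),
u = (u' + v)/(1 + u'v/c²):
u = (0.529 + 0.891) / (1 + 0.529·0.891) = 1.4200/1.4713 = 0.9651
(Galilean addition would give +1.420c, exceeding c.)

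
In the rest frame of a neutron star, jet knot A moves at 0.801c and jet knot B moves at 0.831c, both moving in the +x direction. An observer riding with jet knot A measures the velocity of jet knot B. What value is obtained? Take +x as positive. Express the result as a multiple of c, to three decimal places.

β_A = 0.801, β_B = 0.831.
Transform to A's frame with the inverse velocity-addition law: u' = (u − v)/(1 − uv/c²), taking u = β_B and v = β_A.
u' = (0.831 − 0.801) / (1 − (0.801)(0.831)) = 0.0300/0.3344 = 0.0897.

+0.090c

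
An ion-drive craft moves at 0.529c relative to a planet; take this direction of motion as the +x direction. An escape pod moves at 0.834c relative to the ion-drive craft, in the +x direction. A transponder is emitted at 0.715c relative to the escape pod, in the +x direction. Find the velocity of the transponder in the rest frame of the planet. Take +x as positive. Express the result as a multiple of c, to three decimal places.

0.991c

Apply u = (u' + v)/(1 + u'v/c²) successively, working outward toward the planet.
Start: velocity of the ion-drive craft relative to the planet = 0.5290c.
Compose with the escape pod (u' = 0.834 in the ion-drive craft frame): u_1 = (0.834 + 0.529) / (1 + 0.834·0.529) = 1.3630/1.4412 = 0.9457.
Compose with the transponder (u' = 0.715 in the escape pod frame): u_2 = (0.715 + 0.946) / (1 + 0.715·0.946) = 1.6607/1.6762 = 0.9908.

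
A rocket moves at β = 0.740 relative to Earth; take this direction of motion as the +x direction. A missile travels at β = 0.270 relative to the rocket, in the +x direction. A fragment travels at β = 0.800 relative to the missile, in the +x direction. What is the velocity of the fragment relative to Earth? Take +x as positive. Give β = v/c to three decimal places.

Apply u = (u' + v)/(1 + u'v/c²) successively, working outward toward Earth.
Start: velocity of the rocket relative to Earth = 0.7400c.
Compose with the missile (u' = 0.270 in the rocket frame): u_1 = (0.270 + 0.740) / (1 + 0.270·0.740) = 1.0100/1.1998 = 0.8418.
Compose with the fragment (u' = 0.800 in the missile frame): u_2 = (0.800 + 0.842) / (1 + 0.800·0.842) = 1.6418/1.6734 = 0.9811.

β = 0.981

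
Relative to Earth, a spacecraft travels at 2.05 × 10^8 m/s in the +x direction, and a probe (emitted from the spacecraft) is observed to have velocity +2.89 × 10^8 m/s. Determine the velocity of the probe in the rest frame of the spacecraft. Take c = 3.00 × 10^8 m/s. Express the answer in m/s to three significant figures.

v = 0.683c, u = 0.963c.
Invert the composition law: u' = (u − v)/(1 − uv/c²).
u' = (0.963 − 0.683) / (1 − (0.963)(0.683)) = 0.2800/0.3417 = 0.8194.
u' = 0.8194 × 3.00 × 10^8 m/s.

+2.46 × 10^8 m/s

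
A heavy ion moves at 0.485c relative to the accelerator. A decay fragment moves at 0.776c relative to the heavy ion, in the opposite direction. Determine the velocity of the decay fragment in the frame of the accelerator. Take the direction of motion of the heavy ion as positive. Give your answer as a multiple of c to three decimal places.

With v = 0.485 and u' = -0.776 (in units of c),
u = (u' + v)/(1 + u'v/c²):
u = (-0.776 + 0.485) / (1 + (-0.776)·0.485) = -0.2910/0.6236 = -0.4666

-0.467c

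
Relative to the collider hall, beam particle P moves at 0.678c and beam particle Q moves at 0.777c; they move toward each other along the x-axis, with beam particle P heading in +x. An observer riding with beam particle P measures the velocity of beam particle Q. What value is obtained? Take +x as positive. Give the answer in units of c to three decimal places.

-0.953c

β_A = 0.678, β_B = -0.777.
Transform to A's frame with the inverse velocity-addition law: u' = (u − v)/(1 − uv/c²), taking u = β_B and v = β_A.
u' = (-0.777 − 0.678) / (1 − (0.678)(-0.777)) = -1.4550/1.5268 = -0.9530.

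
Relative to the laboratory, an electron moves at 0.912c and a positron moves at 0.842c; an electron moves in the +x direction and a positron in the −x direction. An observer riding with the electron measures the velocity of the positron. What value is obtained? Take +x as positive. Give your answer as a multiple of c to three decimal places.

β_A = 0.912, β_B = -0.842.
Transform to A's frame with the inverse velocity-addition law: u' = (u − v)/(1 − uv/c²), taking u = β_B and v = β_A.
u' = (-0.842 − 0.912) / (1 − (0.912)(-0.842)) = -1.7540/1.7679 = -0.9921.

-0.992c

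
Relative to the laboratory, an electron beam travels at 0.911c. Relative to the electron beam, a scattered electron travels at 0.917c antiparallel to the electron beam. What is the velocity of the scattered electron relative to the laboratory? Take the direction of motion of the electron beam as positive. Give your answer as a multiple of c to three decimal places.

-0.036c

With v = 0.911 and u' = -0.917 (in units of c),
u = (u' + v)/(1 + u'v/c²):
u = (-0.917 + 0.911) / (1 + (-0.917)·0.911) = -0.0060/0.1646 = -0.0364
(Galilean addition would give -0.006c.)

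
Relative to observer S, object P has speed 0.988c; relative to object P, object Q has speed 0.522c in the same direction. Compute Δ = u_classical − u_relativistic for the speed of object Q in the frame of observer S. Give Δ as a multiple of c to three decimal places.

Galilean: u_cl = 0.522 + 0.988 = 1.5100.
Relativistic: u_rel = (0.522 + 0.988) / (1 + 0.522·0.988) = 1.5100/1.5157 = 0.9962.
Δ = 1.5100 − 0.9962 = 0.5138.
(The classical prediction exceeds c; the relativistic result does not.)

Δ = 0.514c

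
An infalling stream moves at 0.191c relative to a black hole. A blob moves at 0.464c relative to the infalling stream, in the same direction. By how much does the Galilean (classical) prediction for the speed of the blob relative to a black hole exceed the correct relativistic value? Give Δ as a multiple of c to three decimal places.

Galilean: u_cl = 0.464 + 0.191 = 0.6550.
Relativistic: u_rel = (0.464 + 0.191) / (1 + 0.464·0.191) = 0.6550/1.0886 = 0.6017.
Δ = 0.6550 − 0.6017 = 0.0533.

Δ = 0.053c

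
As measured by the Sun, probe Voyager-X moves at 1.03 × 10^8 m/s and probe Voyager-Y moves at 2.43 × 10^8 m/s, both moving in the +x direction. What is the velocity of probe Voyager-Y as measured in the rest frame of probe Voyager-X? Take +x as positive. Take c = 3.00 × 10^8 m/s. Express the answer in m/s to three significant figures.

+1.94 × 10^8 m/s

β_A = 0.343, β_B = 0.810 (dividing each by c = 3.00 × 10^8 m/s).
Transform to A's frame with the inverse velocity-addition law: u' = (u − v)/(1 − uv/c²), taking u = β_B and v = β_A.
u' = (0.810 − 0.343) / (1 − (0.343)(0.810)) = 0.4667/0.7219 = 0.6464.
u' = 0.6464 × 3.00 × 10^8 m/s.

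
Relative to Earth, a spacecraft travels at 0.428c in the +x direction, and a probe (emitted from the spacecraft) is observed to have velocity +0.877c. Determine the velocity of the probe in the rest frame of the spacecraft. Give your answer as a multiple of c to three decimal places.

+0.719c

Invert the composition law: u' = (u − v)/(1 − uv/c²).
u' = (0.877 − 0.428) / (1 − (0.877)(0.428)) = 0.4490/0.6246 = 0.7188.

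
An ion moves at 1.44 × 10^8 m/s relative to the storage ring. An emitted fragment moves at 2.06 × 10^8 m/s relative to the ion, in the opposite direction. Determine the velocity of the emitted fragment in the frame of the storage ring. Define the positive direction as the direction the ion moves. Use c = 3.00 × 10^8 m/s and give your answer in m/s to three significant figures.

In units of c (dividing by 3.00 × 10^8 m/s): v = 0.480, u' = -0.687.
u = (u' + v)/(1 + u'v/c²):
u = (-0.687 + 0.480) / (1 + (-0.687)·0.480) = -0.2067/0.6704 = -0.3083
Converting back: u = -0.3083 × 3.00 × 10^8 m/s.

-9.25 × 10^7 m/s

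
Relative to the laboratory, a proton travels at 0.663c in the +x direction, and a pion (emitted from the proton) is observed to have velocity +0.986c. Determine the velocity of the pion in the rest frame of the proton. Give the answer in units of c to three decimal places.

Invert the composition law: u' = (u − v)/(1 − uv/c²).
u' = (0.986 − 0.663) / (1 − (0.986)(0.663)) = 0.3230/0.3463 = 0.9328.

+0.933c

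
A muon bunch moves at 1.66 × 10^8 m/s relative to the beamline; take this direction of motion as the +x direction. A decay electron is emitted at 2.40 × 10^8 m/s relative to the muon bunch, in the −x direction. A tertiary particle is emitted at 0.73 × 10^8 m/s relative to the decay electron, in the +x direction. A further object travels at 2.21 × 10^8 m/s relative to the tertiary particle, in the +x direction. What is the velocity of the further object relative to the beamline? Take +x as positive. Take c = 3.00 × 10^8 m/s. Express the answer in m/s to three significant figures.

+1.84 × 10^8 m/s

Apply u = (u' + v)/(1 + u'v/c²) successively, working outward toward the beamline.
(Dividing each given speed by c = 3.00 × 10^8 m/s to work in units of c.)
Start: velocity of the muon bunch relative to the beamline = 0.5533c.
Compose with the decay electron (u' = -0.800 in the muon bunch frame): u_1 = (-0.800 + 0.553) / (1 + (-0.800)·0.553) = -0.2467/0.5573 = -0.4426.
Compose with the tertiary particle (u' = 0.243 in the decay electron frame): u_2 = (0.243 + (-0.443)) / (1 + 0.243·(-0.443)) = -0.1993/0.8923 = -0.2233.
Compose with the further object (u' = 0.737 in the tertiary particle frame): u_3 = (0.737 + (-0.223)) / (1 + 0.737·(-0.223)) = 0.5134/0.8355 = 0.6144.
So u = 0.6144 × 3.00 × 10^8 m/s.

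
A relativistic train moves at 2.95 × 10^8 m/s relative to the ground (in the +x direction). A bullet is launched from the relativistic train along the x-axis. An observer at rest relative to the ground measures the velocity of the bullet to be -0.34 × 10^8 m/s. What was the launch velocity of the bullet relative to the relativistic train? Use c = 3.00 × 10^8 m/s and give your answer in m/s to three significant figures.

-2.96 × 10^8 m/s

v = 0.983c, u = -0.113c.
Invert the composition law: u' = (u − v)/(1 − uv/c²).
u' = (-0.113 − 0.983) / (1 − (-0.113)(0.983)) = -1.0967/1.1114 = -0.9867.
u' = -0.9867 × 3.00 × 10^8 m/s.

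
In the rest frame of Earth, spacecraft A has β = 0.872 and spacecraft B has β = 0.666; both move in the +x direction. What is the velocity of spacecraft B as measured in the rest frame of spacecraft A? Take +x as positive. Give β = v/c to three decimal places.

β_A = 0.872, β_B = 0.666.
Transform to A's frame with the inverse velocity-addition law: u' = (u − v)/(1 − uv/c²), taking u = β_B and v = β_A.
u' = (0.666 − 0.872) / (1 − (0.872)(0.666)) = -0.2060/0.4192 = -0.4914.

β = -0.491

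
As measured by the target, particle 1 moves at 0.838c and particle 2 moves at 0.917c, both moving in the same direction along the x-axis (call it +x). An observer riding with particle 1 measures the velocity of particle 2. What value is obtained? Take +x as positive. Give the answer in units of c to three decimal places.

+0.341c

β_A = 0.838, β_B = 0.917.
Transform to A's frame with the inverse velocity-addition law: u' = (u − v)/(1 − uv/c²), taking u = β_B and v = β_A.
u' = (0.917 − 0.838) / (1 − (0.838)(0.917)) = 0.0790/0.2316 = 0.3412.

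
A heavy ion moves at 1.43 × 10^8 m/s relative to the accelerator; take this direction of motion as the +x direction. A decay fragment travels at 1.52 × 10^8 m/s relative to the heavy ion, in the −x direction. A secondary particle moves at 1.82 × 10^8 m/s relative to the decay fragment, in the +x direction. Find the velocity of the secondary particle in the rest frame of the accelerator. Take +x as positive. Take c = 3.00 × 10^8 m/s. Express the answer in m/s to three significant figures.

Apply u = (u' + v)/(1 + u'v/c²) successively, working outward toward the accelerator.
(Dividing each given speed by c = 3.00 × 10^8 m/s to work in units of c.)
Start: velocity of the heavy ion relative to the accelerator = 0.4767c.
Compose with the decay fragment (u' = -0.507 in the heavy ion frame): u_1 = (-0.507 + 0.477) / (1 + (-0.507)·0.477) = -0.0300/0.7585 = -0.0396.
Compose with the secondary particle (u' = 0.607 in the decay fragment frame): u_2 = (0.607 + (-0.040)) / (1 + 0.607·(-0.040)) = 0.5671/0.9760 = 0.5811.
So u = 0.5811 × 3.00 × 10^8 m/s.

+1.74 × 10^8 m/s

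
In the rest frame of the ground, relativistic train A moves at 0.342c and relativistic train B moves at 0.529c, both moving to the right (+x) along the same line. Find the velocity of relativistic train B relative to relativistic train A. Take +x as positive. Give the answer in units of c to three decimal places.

+0.228c

β_A = 0.342, β_B = 0.529.
Transform to A's frame with the inverse velocity-addition law: u' = (u − v)/(1 − uv/c²), taking u = β_B and v = β_A.
u' = (0.529 − 0.342) / (1 − (0.342)(0.529)) = 0.1870/0.8191 = 0.2283.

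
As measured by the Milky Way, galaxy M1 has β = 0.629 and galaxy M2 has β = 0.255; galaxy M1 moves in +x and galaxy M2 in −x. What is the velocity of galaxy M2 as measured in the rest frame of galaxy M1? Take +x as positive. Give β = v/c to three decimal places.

β_A = 0.629, β_B = -0.255.
Transform to A's frame with the inverse velocity-addition law: u' = (u − v)/(1 − uv/c²), taking u = β_B and v = β_A.
u' = (-0.255 − 0.629) / (1 − (0.629)(-0.255)) = -0.8840/1.1604 = -0.7618.

β = -0.762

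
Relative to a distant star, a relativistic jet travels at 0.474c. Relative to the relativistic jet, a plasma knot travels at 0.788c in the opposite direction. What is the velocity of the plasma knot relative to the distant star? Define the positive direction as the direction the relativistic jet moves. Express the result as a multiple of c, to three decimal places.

-0.501c

With v = 0.474 and u' = -0.788 (in units of c),
u = (u' + v)/(1 + u'v/c²):
u = (-0.788 + 0.474) / (1 + (-0.788)·0.474) = -0.3140/0.6265 = -0.5012
(Galilean addition would give -0.314c.)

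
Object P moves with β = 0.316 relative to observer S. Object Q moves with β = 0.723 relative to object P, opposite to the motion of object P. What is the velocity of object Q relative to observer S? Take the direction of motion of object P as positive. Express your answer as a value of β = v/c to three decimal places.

β = -0.528

With v = 0.316 and u' = -0.723 (in units of c),
u = (u' + v)/(1 + u'v/c²):
u = (-0.723 + 0.316) / (1 + (-0.723)·0.316) = -0.4070/0.7715 = -0.5275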